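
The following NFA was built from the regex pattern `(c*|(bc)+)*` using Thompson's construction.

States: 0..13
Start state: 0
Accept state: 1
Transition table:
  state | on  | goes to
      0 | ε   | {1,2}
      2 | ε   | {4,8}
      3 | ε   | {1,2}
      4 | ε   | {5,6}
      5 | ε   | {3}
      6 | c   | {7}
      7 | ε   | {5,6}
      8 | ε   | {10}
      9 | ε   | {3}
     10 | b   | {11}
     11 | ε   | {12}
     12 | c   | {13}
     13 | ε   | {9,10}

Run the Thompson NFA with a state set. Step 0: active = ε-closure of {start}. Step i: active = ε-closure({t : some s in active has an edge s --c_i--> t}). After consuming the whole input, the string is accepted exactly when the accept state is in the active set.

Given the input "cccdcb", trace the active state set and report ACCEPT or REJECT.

start: ε-closure({0}) = {0,1,2,3,4,5,6,8,10}
'c' @ 1: {1,2,3,4,5,6,7,8,10}  [accepting]
'c' @ 2: {1,2,3,4,5,6,7,8,10}  [accepting]
'c' @ 3: {1,2,3,4,5,6,7,8,10}  [accepting]
'd' @ 4: {}  — dead — no transitions
rest 'cb' ignored (set empty)
final: {}; accept 1 not in set

Answer: REJECT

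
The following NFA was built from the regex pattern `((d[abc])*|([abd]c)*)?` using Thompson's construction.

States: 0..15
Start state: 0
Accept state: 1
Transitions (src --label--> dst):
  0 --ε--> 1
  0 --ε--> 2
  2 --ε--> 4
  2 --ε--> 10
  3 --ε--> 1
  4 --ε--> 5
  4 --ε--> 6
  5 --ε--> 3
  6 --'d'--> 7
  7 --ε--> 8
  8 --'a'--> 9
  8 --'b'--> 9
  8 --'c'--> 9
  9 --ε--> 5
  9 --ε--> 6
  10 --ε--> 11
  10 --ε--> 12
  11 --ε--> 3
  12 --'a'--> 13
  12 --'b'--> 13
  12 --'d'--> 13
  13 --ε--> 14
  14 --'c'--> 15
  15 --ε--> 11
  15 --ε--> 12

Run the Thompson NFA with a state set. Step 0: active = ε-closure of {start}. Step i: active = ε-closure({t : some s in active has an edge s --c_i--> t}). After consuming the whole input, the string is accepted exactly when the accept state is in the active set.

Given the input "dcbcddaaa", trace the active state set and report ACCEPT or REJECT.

start: ε-closure({0}) = {0,1,2,3,4,5,6,10,11,12}
'd' @ 1: {7,8,13,14}
'c' @ 2: {1,3,5,6,9,11,12,15}  ✓accept
'b' @ 3: {13,14}
'c' @ 4: {1,3,11,12,15}  ✓accept
'd' @ 5: {13,14}
'd' @ 6: {}  — state set empty
rest 'aaa' ignored (set empty)
end set {} — state 1 not in

Answer: REJECT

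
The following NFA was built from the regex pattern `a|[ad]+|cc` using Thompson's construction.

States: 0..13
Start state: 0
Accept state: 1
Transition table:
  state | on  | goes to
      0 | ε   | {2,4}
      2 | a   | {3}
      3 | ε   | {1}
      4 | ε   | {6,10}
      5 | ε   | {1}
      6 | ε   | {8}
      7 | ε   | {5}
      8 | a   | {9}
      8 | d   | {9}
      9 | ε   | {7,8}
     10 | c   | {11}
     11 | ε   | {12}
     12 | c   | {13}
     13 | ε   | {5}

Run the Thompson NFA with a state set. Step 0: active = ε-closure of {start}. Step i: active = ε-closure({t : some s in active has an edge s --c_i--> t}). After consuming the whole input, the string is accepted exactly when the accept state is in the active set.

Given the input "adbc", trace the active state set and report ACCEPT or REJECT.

start: ε-closure({0}) = {0,2,4,6,8,10}
'a' @ 1: {1,3,5,7,8,9}  (accept∈set)
'd' @ 2: {1,5,7,8,9}  (accept∈set)
'b' @ 3: {}  — no active states
rest 'c' ignored (set empty)
after full input: {}  (accept=1 not in)

Answer: REJECT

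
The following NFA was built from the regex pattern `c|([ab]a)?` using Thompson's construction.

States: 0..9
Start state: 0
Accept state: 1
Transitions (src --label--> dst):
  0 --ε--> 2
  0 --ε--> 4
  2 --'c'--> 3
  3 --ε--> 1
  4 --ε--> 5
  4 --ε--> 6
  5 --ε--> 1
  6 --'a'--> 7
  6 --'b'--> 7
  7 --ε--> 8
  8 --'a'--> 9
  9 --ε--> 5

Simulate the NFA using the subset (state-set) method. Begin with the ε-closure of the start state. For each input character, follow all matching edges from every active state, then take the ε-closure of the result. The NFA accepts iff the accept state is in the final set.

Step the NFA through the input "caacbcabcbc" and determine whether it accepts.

S₀ = ε-closure({0}) = {0,1,2,4,5,6}
'c' @ 1: {1,3}  ✓accept
'a' @ 2: {}  — dead — no transitions
rest 'acbcabcbc' ignored (set empty)
final: {}; accept 1 not in set

Answer: REJECT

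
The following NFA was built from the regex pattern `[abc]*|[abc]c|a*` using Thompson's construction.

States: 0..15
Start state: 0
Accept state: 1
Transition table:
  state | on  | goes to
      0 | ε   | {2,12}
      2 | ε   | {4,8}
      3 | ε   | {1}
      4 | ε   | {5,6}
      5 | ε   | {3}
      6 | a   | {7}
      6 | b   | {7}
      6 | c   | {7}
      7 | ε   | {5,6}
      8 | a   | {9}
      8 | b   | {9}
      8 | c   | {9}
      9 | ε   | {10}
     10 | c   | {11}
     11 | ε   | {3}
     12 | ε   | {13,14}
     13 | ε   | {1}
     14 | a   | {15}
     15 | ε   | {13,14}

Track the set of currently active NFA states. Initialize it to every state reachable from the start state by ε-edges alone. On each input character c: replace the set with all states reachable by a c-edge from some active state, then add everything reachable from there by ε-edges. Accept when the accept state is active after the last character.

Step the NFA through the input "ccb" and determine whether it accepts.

initial (ε-close {0}): {0,1,2,3,4,5,6,8,12,13,14}
'c' @ 1: {1,3,5,6,7,9,10}  [accepting]
'c' @ 2: {1,3,5,6,7,11}  [accepting]
'b' @ 3: {1,3,5,6,7}  [accepting]
after full input: {1,3,5,6,7}  (accept=1 in)

Answer: ACCEPT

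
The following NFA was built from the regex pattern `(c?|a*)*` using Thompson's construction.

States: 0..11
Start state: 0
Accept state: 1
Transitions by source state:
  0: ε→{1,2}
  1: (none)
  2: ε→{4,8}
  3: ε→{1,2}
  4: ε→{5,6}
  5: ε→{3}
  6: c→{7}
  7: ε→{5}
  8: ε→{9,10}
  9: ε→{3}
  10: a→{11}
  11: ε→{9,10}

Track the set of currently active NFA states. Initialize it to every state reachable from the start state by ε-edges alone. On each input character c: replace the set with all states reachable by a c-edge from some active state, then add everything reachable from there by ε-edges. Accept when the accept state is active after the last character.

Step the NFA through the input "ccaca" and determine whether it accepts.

start: ε-closure({0}) = {0,1,2,3,4,5,6,8,9,10}
'c' @ 1: {1,2,3,4,5,6,7,8,9,10}  ✓accept
'c' @ 2: {1,2,3,4,5,6,7,8,9,10}  ✓accept
'a' @ 3: {1,2,3,4,5,6,8,9,10,11}  ✓accept
'c' @ 4: {1,2,3,4,5,6,7,8,9,10}  ✓accept
'a' @ 5: {1,2,3,4,5,6,8,9,10,11}  ✓accept
after full input: {1,2,3,4,5,6,8,9,10,11}  (accept=1 in)

Answer: ACCEPT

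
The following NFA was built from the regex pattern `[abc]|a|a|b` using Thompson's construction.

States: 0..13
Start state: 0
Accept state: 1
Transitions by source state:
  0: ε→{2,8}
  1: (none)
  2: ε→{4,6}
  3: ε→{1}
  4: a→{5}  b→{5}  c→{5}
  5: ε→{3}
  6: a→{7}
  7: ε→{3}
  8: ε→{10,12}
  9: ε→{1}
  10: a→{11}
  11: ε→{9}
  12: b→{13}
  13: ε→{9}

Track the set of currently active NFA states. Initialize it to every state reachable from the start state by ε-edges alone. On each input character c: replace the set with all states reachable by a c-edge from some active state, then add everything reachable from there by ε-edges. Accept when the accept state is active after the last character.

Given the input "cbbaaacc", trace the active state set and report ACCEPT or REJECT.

initial (ε-close {0}): {0,2,4,6,8,10,12}
'c' @ 1: {1,3,5}  ✓accept
'b' @ 2: {}  — state set empty
rest 'baaacc' ignored (set empty)
final: {}; accept 1 not in set

Answer: REJECT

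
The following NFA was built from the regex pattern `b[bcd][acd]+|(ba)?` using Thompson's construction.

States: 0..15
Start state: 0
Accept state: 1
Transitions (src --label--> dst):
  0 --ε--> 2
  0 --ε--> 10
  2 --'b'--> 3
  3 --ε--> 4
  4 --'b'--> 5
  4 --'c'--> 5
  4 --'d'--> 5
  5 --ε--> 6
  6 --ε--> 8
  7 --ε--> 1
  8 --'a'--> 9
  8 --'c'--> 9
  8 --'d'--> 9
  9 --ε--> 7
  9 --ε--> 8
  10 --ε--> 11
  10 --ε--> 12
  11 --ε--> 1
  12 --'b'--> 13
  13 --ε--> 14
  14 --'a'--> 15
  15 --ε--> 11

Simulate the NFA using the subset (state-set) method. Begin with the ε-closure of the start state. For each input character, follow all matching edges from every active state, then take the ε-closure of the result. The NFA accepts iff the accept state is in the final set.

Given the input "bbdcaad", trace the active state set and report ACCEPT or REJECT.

S₀ = ε-closure({0}) = {0,1,2,10,11,12}
'b' @ 1: {3,4,13,14}
'b' @ 2: {5,6,8}
'd' @ 3: {1,7,8,9}  (accept∈set)
'c' @ 4: {1,7,8,9}  (accept∈set)
'a' @ 5: {1,7,8,9}  (accept∈set)
'a' @ 6: {1,7,8,9}  (accept∈set)
'd' @ 7: {1,7,8,9}  (accept∈set)
after full input: {1,7,8,9}  (accept=1 in)

Answer: ACCEPT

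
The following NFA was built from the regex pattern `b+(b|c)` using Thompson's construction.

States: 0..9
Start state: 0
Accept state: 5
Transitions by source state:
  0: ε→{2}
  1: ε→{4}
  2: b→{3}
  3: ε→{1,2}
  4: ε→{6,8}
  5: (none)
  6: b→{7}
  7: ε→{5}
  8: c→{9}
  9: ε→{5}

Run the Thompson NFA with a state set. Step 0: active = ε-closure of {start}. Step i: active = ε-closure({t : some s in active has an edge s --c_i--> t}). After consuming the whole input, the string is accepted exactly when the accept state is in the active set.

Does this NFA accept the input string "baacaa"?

initial (ε-close {0}): {0,2}
'b' @ 1: {1,2,3,4,6,8}
'a' @ 2: {}  — no active states
rest 'acaa' ignored (set empty)
final: {}; accept 5 not in set

Answer: REJECT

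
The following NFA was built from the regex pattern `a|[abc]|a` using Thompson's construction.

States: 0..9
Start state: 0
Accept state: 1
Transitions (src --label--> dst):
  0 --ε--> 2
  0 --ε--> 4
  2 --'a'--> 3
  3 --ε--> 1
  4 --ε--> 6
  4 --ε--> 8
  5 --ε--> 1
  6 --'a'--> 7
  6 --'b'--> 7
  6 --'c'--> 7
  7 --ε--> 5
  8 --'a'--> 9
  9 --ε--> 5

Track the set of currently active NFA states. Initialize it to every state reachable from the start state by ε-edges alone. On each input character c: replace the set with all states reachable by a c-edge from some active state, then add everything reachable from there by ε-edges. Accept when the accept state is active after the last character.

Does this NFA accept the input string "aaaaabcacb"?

Answer: REJECT

Derivation:
start: ε-closure({0}) = {0,2,4,6,8}
'a' @ 1: {1,3,5,7,9}  (accept∈set)
'a' @ 2: {}  — no active states
rest 'aaabcacb' ignored (set empty)
final: {}; accept 1 not in set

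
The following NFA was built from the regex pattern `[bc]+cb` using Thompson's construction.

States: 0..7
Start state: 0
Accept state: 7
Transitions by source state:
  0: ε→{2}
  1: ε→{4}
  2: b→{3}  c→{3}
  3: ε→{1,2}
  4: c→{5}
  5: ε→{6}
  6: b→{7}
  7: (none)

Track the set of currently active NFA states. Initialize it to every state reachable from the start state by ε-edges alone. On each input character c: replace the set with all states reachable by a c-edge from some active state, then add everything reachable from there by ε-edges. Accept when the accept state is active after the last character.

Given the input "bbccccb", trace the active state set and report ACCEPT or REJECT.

Answer: ACCEPT

Steps:
S₀ = ε-closure({0}) = {0,2}
'b' @ 1: {1,2,3,4}
'b' @ 2: {1,2,3,4}
'c' @ 3: {1,2,3,4,5,6}
'c' @ 4: {1,2,3,4,5,6}
'c' @ 5: {1,2,3,4,5,6}
'c' @ 6: {1,2,3,4,5,6}
'b' @ 7: {1,2,3,4,7}  (accept∈set)
end set {1,2,3,4,7} — state 7 in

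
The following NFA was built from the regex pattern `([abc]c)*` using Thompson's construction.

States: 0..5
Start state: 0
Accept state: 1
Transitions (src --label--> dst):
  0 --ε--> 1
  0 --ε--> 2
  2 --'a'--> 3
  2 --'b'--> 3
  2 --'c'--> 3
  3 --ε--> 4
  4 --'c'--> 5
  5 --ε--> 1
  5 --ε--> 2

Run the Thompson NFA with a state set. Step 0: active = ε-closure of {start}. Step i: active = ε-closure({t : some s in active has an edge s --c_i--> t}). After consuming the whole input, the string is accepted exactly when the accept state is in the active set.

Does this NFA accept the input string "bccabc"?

Answer: REJECT

Trace:
initial (ε-close {0}): {0,1,2}
'b' @ 1: {3,4}
'c' @ 2: {1,2,5}  [accepting]
'c' @ 3: {3,4}
'a' @ 4: {}  — dead — no transitions
rest 'bc' ignored (set empty)
final: {}; accept 1 not in set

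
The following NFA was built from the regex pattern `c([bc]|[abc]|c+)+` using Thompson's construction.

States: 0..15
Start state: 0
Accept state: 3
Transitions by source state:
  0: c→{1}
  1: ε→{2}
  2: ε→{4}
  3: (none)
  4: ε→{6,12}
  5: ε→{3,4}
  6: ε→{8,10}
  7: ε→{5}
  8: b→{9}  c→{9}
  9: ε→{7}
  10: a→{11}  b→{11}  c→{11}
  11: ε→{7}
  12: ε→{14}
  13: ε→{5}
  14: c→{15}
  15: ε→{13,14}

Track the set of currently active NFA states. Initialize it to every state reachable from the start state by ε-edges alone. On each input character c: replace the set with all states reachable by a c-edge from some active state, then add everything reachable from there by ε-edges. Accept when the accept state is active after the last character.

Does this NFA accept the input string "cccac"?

S₀ = ε-closure({0}) = {0}
'c' @ 1: {1,2,4,6,8,10,12,14}
'c' @ 2: {3,4,5,6,7,8,9,10,11,12,13,14,15}  ✓accept
'c' @ 3: {3,4,5,6,7,8,9,10,11,12,13,14,15}  ✓accept
'a' @ 4: {3,4,5,6,7,8,10,11,12,14}  ✓accept
'c' @ 5: {3,4,5,6,7,8,9,10,11,12,13,14,15}  ✓accept
final: {3,4,5,6,7,8,9,10,11,12,13,14,15}; accept 3 in set

Answer: ACCEPT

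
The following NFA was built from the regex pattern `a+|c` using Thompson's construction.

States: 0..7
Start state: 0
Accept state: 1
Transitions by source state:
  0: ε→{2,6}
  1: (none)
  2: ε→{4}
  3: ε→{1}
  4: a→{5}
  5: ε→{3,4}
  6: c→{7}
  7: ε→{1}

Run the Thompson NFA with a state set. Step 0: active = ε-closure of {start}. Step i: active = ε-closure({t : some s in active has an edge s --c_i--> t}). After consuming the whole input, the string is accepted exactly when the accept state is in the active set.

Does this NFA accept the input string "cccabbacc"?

S₀ = ε-closure({0}) = {0,2,4,6}
'c' @ 1: {1,7}  ✓accept
'c' @ 2: {}  — no active states
rest 'cabbacc' ignored (set empty)
final: {}; accept 1 not in set

Answer: REJECT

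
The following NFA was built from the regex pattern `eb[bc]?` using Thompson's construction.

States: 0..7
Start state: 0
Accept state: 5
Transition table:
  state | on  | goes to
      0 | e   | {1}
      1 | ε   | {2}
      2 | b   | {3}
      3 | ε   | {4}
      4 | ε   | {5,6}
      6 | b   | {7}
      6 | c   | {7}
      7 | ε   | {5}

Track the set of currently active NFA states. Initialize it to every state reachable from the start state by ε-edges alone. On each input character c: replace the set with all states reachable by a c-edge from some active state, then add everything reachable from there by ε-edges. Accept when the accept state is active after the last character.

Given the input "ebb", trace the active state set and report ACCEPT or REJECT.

start: ε-closure({0}) = {0}
'e' @ 1: {1,2}
'b' @ 2: {3,4,5,6}  ✓accept
'b' @ 3: {5,7}  ✓accept
end set {5,7} — state 5 in

Answer: ACCEPT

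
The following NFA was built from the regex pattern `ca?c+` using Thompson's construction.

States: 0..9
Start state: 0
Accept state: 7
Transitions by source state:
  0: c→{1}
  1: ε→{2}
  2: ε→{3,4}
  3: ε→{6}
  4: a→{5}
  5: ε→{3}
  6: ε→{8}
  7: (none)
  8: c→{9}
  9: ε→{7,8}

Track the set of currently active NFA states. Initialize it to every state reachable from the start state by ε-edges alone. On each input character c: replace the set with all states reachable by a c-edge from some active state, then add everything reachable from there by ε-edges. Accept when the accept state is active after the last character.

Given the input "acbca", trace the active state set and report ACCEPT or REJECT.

initial (ε-close {0}): {0}
'a' @ 1: {}  — no active states
rest 'cbca' ignored (set empty)
after full input: {}  (accept=7 not in)

Answer: REJECT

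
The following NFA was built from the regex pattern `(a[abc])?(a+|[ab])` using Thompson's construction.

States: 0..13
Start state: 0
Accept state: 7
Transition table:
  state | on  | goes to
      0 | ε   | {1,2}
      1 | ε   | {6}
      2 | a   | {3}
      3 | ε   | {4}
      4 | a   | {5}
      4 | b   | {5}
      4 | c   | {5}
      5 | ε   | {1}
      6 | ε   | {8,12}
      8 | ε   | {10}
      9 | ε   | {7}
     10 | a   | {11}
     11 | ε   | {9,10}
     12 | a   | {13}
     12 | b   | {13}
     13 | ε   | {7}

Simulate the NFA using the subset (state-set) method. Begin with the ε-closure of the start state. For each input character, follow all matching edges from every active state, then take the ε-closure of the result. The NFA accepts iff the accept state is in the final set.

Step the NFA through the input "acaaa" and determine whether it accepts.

Answer: ACCEPT

Trace:
start: ε-closure({0}) = {0,1,2,6,8,10,12}
'a' @ 1: {3,4,7,9,10,11,13}  [accepting]
'c' @ 2: {1,5,6,8,10,12}
'a' @ 3: {7,9,10,11,13}  [accepting]
'a' @ 4: {7,9,10,11}  [accepting]
'a' @ 5: {7,9,10,11}  [accepting]
after full input: {7,9,10,11}  (accept=7 in)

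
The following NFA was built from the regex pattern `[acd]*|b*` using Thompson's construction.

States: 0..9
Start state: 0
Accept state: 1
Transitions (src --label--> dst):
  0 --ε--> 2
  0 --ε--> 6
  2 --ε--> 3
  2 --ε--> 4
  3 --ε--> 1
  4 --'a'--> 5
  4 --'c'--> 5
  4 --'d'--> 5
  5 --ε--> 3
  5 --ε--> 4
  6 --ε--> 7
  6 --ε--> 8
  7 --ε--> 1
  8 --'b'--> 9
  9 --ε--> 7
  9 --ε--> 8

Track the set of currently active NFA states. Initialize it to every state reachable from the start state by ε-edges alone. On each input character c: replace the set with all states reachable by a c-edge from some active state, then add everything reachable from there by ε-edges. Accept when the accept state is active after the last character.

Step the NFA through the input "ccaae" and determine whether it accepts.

Answer: REJECT

Derivation:
initial (ε-close {0}): {0,1,2,3,4,6,7,8}
'c' @ 1: {1,3,4,5}  [accepting]
'c' @ 2: {1,3,4,5}  [accepting]
'a' @ 3: {1,3,4,5}  [accepting]
'a' @ 4: {1,3,4,5}  [accepting]
'e' @ 5: {}  — dead — no transitions
after full input: {}  (accept=1 not in)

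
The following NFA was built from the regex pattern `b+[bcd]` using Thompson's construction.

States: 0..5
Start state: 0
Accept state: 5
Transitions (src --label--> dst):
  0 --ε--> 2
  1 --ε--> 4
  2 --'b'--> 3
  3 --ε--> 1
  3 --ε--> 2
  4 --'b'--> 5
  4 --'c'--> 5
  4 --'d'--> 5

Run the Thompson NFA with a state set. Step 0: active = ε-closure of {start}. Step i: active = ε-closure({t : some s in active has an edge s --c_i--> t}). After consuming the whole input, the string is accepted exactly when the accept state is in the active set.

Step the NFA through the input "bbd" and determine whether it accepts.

start: ε-closure({0}) = {0,2}
'b' @ 1: {1,2,3,4}
'b' @ 2: {1,2,3,4,5}  ✓accept
'd' @ 3: {5}  ✓accept
final: {5}; accept 5 in set

Answer: ACCEPT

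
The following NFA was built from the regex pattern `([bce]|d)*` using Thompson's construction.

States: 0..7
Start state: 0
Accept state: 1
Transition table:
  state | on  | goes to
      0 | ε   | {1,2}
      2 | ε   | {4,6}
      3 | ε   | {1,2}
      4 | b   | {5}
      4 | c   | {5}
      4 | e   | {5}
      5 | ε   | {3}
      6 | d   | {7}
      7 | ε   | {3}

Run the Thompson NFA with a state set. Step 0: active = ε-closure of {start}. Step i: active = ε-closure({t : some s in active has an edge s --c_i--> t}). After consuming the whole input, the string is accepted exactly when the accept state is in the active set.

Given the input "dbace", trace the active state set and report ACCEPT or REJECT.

start: ε-closure({0}) = {0,1,2,4,6}
'd' @ 1: {1,2,3,4,6,7}  (accept∈set)
'b' @ 2: {1,2,3,4,5,6}  (accept∈set)
'a' @ 3: {}  — dead — no transitions
rest 'ce' ignored (set empty)
end set {} — state 1 not in

Answer: REJECT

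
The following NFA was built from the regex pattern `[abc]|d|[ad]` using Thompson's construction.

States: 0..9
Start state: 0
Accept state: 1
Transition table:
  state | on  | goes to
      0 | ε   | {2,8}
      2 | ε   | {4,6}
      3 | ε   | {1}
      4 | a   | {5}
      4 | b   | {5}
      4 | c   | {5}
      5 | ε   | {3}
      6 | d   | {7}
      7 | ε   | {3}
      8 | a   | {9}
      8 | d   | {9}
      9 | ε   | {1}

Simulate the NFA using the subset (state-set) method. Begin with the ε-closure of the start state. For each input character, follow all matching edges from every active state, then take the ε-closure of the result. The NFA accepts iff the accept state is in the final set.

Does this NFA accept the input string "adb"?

Answer: REJECT

Derivation:
start: ε-closure({0}) = {0,2,4,6,8}
'a' @ 1: {1,3,5,9}  [accepting]
'd' @ 2: {}  — state set empty
rest 'b' ignored (set empty)
after full input: {}  (accept=1 not in)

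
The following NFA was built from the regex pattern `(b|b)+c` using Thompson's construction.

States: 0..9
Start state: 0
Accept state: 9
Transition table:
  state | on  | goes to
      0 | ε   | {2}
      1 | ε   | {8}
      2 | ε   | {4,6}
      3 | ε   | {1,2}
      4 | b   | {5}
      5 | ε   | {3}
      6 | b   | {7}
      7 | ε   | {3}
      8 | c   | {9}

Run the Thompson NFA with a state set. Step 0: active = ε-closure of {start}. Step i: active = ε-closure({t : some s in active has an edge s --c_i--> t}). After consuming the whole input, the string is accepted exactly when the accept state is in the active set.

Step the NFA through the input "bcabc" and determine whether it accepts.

initial (ε-close {0}): {0,2,4,6}
'b' @ 1: {1,2,3,4,5,6,7,8}
'c' @ 2: {9}  [accepting]
'a' @ 3: {}  — state set empty
rest 'bc' ignored (set empty)
end set {} — state 9 not in

Answer: REJECT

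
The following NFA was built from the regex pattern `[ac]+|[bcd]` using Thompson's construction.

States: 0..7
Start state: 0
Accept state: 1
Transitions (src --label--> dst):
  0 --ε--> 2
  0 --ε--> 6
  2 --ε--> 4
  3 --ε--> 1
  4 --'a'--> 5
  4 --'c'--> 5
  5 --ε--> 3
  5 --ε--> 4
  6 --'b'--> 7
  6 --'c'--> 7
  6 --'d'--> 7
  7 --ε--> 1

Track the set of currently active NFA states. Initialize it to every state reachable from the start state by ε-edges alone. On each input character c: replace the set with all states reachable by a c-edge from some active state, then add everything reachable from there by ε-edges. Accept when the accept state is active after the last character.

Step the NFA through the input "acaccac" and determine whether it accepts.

initial (ε-close {0}): {0,2,4,6}
'a' @ 1: {1,3,4,5}  [accepting]
'c' @ 2: {1,3,4,5}  [accepting]
'a' @ 3: {1,3,4,5}  [accepting]
'c' @ 4: {1,3,4,5}  [accepting]
'c' @ 5: {1,3,4,5}  [accepting]
'a' @ 6: {1,3,4,5}  [accepting]
'c' @ 7: {1,3,4,5}  [accepting]
after full input: {1,3,4,5}  (accept=1 in)

Answer: ACCEPT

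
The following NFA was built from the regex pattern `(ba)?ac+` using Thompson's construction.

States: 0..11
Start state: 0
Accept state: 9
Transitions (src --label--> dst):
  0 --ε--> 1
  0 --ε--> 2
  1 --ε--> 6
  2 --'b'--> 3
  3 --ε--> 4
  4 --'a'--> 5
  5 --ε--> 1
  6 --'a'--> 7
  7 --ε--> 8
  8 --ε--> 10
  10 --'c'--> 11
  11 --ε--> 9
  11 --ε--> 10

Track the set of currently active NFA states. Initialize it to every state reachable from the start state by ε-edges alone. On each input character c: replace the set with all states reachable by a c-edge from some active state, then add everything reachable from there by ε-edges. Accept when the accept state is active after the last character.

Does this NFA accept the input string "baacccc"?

Answer: ACCEPT

Trace:
initial (ε-close {0}): {0,1,2,6}
'b' @ 1: {3,4}
'a' @ 2: {1,5,6}
'a' @ 3: {7,8,10}
'c' @ 4: {9,10,11}  (accept∈set)
'c' @ 5: {9,10,11}  (accept∈set)
'c' @ 6: {9,10,11}  (accept∈set)
'c' @ 7: {9,10,11}  (accept∈set)
final: {9,10,11}; accept 9 in set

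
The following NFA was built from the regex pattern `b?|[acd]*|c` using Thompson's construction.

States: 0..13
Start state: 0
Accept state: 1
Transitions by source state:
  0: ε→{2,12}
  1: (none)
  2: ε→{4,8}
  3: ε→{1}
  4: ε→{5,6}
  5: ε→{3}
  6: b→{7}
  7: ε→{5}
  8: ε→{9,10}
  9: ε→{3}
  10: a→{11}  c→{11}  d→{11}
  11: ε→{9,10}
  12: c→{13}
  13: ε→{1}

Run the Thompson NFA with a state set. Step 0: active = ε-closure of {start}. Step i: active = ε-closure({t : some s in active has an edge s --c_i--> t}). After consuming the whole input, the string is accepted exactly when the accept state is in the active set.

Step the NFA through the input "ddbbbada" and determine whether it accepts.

Answer: REJECT

Trace:
S₀ = ε-closure({0}) = {0,1,2,3,4,5,6,8,9,10,12}
'd' @ 1: {1,3,9,10,11}  [accepting]
'd' @ 2: {1,3,9,10,11}  [accepting]
'b' @ 3: {}  — dead — no transitions
rest 'bbada' ignored (set empty)
final: {}; accept 1 not in set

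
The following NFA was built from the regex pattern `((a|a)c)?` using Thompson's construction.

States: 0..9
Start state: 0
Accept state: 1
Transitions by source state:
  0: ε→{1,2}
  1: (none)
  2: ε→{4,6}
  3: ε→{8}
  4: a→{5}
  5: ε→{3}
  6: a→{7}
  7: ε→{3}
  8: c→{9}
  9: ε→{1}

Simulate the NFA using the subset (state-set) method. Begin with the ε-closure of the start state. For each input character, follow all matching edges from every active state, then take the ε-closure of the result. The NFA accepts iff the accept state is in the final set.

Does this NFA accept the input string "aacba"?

start: ε-closure({0}) = {0,1,2,4,6}
'a' @ 1: {3,5,7,8}
'a' @ 2: {}  — state set empty
rest 'cba' ignored (set empty)
end set {} — state 1 not in

Answer: REJECT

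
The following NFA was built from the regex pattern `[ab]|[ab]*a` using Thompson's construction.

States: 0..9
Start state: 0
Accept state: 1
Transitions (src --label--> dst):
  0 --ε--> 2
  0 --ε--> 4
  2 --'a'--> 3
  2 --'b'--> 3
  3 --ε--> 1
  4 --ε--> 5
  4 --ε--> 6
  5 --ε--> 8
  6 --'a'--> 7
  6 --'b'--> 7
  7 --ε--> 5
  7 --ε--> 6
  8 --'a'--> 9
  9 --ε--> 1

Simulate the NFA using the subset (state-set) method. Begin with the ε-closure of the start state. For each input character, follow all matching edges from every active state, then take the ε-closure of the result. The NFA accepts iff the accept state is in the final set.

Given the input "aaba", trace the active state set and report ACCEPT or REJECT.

Answer: ACCEPT

Trace:
initial (ε-close {0}): {0,2,4,5,6,8}
'a' @ 1: {1,3,5,6,7,8,9}  [accepting]
'a' @ 2: {1,5,6,7,8,9}  [accepting]
'b' @ 3: {5,6,7,8}
'a' @ 4: {1,5,6,7,8,9}  [accepting]
end set {1,5,6,7,8,9} — state 1 in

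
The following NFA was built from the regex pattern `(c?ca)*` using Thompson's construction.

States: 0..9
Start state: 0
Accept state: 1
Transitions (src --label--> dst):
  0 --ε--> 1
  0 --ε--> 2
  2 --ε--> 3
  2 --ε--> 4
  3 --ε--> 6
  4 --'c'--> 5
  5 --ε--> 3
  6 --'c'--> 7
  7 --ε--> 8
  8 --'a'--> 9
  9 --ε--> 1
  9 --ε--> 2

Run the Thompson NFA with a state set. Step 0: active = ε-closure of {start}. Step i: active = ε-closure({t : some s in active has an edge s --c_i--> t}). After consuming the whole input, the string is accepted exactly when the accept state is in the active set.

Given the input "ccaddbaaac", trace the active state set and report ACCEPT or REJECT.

initial (ε-close {0}): {0,1,2,3,4,6}
'c' @ 1: {3,5,6,7,8}
'c' @ 2: {7,8}
'a' @ 3: {1,2,3,4,6,9}  (accept∈set)
'd' @ 4: {}  — state set empty
rest 'dbaaac' ignored (set empty)
after full input: {}  (accept=1 not in)

Answer: REJECT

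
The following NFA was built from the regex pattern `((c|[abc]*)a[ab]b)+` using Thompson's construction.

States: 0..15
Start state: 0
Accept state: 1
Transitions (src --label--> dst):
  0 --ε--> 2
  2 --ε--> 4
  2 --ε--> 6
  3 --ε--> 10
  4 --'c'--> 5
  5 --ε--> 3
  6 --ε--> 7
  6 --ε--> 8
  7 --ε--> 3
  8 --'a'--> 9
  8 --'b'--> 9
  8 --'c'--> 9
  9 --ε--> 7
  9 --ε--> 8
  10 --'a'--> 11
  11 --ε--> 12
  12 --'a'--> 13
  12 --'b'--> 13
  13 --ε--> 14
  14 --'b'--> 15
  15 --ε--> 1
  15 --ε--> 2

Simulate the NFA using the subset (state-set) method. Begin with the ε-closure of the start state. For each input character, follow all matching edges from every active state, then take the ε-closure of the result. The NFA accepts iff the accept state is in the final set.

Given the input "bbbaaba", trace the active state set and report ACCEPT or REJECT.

Answer: REJECT

Trace:
S₀ = ε-closure({0}) = {0,2,3,4,6,7,8,10}
'b' @ 1: {3,7,8,9,10}
'b' @ 2: {3,7,8,9,10}
'b' @ 3: {3,7,8,9,10}
'a' @ 4: {3,7,8,9,10,11,12}
'a' @ 5: {3,7,8,9,10,11,12,13,14}
'b' @ 6: {1,2,3,4,6,7,8,9,10,13,14,15}  (accept∈set)
'a' @ 7: {3,7,8,9,10,11,12}
end set {3,7,8,9,10,11,12} — state 1 not in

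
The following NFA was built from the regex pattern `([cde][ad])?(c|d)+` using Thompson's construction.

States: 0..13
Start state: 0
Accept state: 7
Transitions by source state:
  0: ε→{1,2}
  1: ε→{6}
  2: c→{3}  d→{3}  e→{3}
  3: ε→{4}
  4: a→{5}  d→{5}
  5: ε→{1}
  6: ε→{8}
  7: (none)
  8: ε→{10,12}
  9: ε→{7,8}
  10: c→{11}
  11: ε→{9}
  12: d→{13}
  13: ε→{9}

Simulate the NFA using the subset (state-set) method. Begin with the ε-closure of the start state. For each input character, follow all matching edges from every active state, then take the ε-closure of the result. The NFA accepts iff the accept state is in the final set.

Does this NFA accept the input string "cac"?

S₀ = ε-closure({0}) = {0,1,2,6,8,10,12}
'c' @ 1: {3,4,7,8,9,10,11,12}  (accept∈set)
'a' @ 2: {1,5,6,8,10,12}
'c' @ 3: {7,8,9,10,11,12}  (accept∈set)
after full input: {7,8,9,10,11,12}  (accept=7 in)

Answer: ACCEPT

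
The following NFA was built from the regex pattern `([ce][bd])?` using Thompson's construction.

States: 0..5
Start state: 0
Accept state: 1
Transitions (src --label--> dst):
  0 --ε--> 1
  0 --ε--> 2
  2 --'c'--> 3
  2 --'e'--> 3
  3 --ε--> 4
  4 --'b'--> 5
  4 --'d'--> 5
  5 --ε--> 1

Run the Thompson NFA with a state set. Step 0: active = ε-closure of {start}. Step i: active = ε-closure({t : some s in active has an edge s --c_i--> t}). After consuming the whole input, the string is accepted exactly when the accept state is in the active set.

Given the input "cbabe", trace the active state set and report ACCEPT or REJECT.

Answer: REJECT

Steps:
initial (ε-close {0}): {0,1,2}
'c' @ 1: {3,4}
'b' @ 2: {1,5}  [accepting]
'a' @ 3: {}  — no active states
rest 'be' ignored (set empty)
end set {} — state 1 not in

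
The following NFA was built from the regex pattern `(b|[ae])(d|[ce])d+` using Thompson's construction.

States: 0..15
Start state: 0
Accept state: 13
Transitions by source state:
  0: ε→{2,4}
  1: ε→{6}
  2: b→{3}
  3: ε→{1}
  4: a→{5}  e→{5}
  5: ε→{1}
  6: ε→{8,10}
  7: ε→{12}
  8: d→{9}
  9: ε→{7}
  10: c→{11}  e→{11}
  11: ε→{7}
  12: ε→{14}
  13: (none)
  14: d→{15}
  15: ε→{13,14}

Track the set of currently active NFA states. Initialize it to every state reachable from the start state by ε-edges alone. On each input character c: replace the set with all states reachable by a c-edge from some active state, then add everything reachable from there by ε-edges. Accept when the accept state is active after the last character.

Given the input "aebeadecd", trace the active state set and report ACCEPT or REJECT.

Answer: REJECT

Steps:
start: ε-closure({0}) = {0,2,4}
'a' @ 1: {1,5,6,8,10}
'e' @ 2: {7,11,12,14}
'b' @ 3: {}  — no active states
rest 'eadecd' ignored (set empty)
final: {}; accept 13 not in set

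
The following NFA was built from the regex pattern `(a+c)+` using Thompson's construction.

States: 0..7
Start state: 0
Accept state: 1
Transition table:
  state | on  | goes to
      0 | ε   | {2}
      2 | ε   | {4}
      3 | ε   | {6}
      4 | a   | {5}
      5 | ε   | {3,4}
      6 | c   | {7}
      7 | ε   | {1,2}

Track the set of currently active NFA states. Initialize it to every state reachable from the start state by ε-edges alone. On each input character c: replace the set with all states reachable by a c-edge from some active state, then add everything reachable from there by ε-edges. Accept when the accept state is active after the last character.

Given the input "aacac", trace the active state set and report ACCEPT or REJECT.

start: ε-closure({0}) = {0,2,4}
'a' @ 1: {3,4,5,6}
'a' @ 2: {3,4,5,6}
'c' @ 3: {1,2,4,7}  [accepting]
'a' @ 4: {3,4,5,6}
'c' @ 5: {1,2,4,7}  [accepting]
final: {1,2,4,7}; accept 1 in set

Answer: ACCEPT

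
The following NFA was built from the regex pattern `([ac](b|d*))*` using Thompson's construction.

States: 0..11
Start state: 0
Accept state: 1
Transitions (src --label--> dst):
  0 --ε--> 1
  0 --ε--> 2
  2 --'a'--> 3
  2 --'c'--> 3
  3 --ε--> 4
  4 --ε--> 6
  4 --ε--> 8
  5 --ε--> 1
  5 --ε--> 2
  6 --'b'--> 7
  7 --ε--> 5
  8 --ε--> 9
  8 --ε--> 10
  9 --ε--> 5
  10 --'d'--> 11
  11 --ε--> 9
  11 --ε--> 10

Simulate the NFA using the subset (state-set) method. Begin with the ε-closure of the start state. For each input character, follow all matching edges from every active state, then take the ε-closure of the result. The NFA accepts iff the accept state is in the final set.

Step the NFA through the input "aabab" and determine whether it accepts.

start: ε-closure({0}) = {0,1,2}
'a' @ 1: {1,2,3,4,5,6,8,9,10}  ✓accept
'a' @ 2: {1,2,3,4,5,6,8,9,10}  ✓accept
'b' @ 3: {1,2,5,7}  ✓accept
'a' @ 4: {1,2,3,4,5,6,8,9,10}  ✓accept
'b' @ 5: {1,2,5,7}  ✓accept
final: {1,2,5,7}; accept 1 in set

Answer: ACCEPT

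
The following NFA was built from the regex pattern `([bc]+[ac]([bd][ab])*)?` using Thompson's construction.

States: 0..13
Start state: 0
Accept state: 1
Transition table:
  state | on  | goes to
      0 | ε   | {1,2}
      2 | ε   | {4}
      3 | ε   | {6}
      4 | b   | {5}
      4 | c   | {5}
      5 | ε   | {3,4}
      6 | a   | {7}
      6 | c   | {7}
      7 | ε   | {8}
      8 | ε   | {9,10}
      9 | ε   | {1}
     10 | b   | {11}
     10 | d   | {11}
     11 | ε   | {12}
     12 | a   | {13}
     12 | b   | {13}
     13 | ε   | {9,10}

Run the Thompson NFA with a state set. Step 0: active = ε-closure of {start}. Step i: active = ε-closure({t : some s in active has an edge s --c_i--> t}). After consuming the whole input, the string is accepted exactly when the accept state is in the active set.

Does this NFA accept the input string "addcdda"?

Answer: REJECT

Steps:
S₀ = ε-closure({0}) = {0,1,2,4}
'a' @ 1: {}  — dead — no transitions
rest 'ddcdda' ignored (set empty)
after full input: {}  (accept=1 not in)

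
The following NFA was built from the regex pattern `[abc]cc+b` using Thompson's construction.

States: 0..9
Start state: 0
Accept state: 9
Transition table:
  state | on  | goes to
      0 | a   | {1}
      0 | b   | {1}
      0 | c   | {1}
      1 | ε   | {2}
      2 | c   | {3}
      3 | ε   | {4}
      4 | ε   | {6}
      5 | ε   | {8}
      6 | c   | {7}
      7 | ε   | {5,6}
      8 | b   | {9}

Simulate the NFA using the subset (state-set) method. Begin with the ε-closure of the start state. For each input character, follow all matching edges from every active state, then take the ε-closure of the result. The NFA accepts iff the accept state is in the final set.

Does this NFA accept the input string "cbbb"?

Answer: REJECT

Derivation:
start: ε-closure({0}) = {0}
'c' @ 1: {1,2}
'b' @ 2: {}  — no active states
rest 'bb' ignored (set empty)
end set {} — state 9 not in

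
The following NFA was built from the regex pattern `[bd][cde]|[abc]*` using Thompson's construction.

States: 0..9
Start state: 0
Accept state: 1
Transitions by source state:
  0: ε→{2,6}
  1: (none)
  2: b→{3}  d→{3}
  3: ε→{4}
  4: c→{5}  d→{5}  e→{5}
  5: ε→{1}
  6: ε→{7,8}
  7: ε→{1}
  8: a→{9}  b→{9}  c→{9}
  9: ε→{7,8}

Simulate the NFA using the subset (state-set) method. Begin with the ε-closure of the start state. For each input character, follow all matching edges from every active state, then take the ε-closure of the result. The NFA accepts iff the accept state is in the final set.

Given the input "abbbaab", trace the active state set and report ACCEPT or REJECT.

initial (ε-close {0}): {0,1,2,6,7,8}
'a' @ 1: {1,7,8,9}  [accepting]
'b' @ 2: {1,7,8,9}  [accepting]
'b' @ 3: {1,7,8,9}  [accepting]
'b' @ 4: {1,7,8,9}  [accepting]
'a' @ 5: {1,7,8,9}  [accepting]
'a' @ 6: {1,7,8,9}  [accepting]
'b' @ 7: {1,7,8,9}  [accepting]
final: {1,7,8,9}; accept 1 in set

Answer: ACCEPT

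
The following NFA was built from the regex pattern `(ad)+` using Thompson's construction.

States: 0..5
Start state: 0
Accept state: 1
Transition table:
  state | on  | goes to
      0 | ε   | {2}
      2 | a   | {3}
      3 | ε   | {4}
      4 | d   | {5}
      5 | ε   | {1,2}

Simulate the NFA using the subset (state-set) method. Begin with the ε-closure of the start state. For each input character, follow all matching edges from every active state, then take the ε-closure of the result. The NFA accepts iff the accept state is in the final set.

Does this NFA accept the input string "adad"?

Answer: ACCEPT

Trace:
S₀ = ε-closure({0}) = {0,2}
'a' @ 1: {3,4}
'd' @ 2: {1,2,5}  [accepting]
'a' @ 3: {3,4}
'd' @ 4: {1,2,5}  [accepting]
after full input: {1,2,5}  (accept=1 in)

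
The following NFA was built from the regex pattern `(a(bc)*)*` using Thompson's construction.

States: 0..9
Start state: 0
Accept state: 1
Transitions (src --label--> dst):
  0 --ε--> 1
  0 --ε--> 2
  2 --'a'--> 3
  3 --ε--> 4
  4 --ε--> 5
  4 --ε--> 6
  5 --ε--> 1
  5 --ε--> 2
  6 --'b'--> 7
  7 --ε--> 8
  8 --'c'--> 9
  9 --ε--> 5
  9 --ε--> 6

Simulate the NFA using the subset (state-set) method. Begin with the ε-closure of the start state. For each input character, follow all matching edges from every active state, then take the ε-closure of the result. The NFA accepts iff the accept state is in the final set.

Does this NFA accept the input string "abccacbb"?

Answer: REJECT

Trace:
initial (ε-close {0}): {0,1,2}
'a' @ 1: {1,2,3,4,5,6}  (accept∈set)
'b' @ 2: {7,8}
'c' @ 3: {1,2,5,6,9}  (accept∈set)
'c' @ 4: {}  — state set empty
rest 'acbb' ignored (set empty)
end set {} — state 1 not in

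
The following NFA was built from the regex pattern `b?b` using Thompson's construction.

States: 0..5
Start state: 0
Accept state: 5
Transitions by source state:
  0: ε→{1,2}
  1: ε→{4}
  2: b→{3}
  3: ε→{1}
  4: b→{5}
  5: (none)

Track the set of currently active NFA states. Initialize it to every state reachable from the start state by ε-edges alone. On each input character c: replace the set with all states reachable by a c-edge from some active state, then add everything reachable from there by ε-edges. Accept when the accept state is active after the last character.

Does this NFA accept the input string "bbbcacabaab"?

start: ε-closure({0}) = {0,1,2,4}
'b' @ 1: {1,3,4,5}  [accepting]
'b' @ 2: {5}  [accepting]
'b' @ 3: {}  — state set empty
rest 'cacabaab' ignored (set empty)
final: {}; accept 5 not in set

Answer: REJECT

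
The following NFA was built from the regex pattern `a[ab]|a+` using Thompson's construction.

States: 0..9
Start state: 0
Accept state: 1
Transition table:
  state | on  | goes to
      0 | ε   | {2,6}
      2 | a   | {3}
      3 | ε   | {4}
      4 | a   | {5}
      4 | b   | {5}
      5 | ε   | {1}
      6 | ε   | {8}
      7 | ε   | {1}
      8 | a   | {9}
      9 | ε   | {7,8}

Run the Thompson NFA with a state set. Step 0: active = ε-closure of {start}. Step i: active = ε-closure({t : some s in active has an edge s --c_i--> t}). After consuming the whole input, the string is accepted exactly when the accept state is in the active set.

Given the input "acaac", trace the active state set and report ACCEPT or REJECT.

initial (ε-close {0}): {0,2,6,8}
'a' @ 1: {1,3,4,7,8,9}  [accepting]
'c' @ 2: {}  — dead — no transitions
rest 'aac' ignored (set empty)
end set {} — state 1 not in

Answer: REJECT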